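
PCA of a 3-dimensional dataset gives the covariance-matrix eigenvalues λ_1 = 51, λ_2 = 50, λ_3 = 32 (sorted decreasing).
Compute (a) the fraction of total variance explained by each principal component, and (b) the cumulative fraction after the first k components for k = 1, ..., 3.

Step 1 — total variance = trace(Sigma) = Σ λ_i = 51 + 50 + 32 = 133.

Step 2 — fraction explained by component i = λ_i / Σ λ:
  PC1: 51/133 = 0.3835
  PC2: 50/133 = 0.3759
  PC3: 32/133 = 0.2406

Step 3 — cumulative fraction after k components = (λ_1 + ... + λ_k) / Σ λ:
  k = 1: 51/133 = 0.3835
  k = 2: (51 + 50)/133 = 101/133 = 0.7594
  k = 3: (51 + 50 + 32)/133 = 133/133 = 1

Summary (fraction, with percent):

explained: PC1 0.3835 (38.35%), PC2 0.3759 (37.59%), PC3 0.2406 (24.06%);  cumulative: 0.3835, 0.7594, 1


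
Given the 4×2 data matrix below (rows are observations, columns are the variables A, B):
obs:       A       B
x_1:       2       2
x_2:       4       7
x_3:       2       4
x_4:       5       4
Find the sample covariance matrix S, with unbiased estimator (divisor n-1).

Step 1 — column means:
  mean(A) = (2 + 4 + 2 + 5) / 4 = 13/4 = 3.25
  mean(B) = (2 + 7 + 4 + 4) / 4 = 17/4 = 4.25

Step 2 — sample covariance S[i,j] = (1/(n-1)) · Σ_k (x_{k,i} - mean_i) · (x_{k,j} - mean_j), with n-1 = 3.
  S[A,A] = ((-1.25)·(-1.25) + (0.75)·(0.75) + (-1.25)·(-1.25) + (1.75)·(1.75)) / 3 = 6.75/3 = 2.25
  S[A,B] = ((-1.25)·(-2.25) + (0.75)·(2.75) + (-1.25)·(-0.25) + (1.75)·(-0.25)) / 3 = 4.75/3 = 1.5833
  S[B,B] = ((-2.25)·(-2.25) + (2.75)·(2.75) + (-0.25)·(-0.25) + (-0.25)·(-0.25)) / 3 = 12.75/3 = 4.25

S is symmetric (S[j,i] = S[i,j]). Assembling:

S = [[2.25, 1.5833],
 [1.5833, 4.25]]


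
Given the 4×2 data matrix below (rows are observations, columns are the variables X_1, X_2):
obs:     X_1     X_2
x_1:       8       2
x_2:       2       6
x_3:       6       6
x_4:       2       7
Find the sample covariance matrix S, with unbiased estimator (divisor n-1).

Step 1 — column means:
  mean(X_1) = (8 + 2 + 6 + 2) / 4 = 18/4 = 4.5
  mean(X_2) = (2 + 6 + 6 + 7) / 4 = 21/4 = 5.25

Step 2 — sample covariance S[i,j] = (1/(n-1)) · Σ_k (x_{k,i} - mean_i) · (x_{k,j} - mean_j), with n-1 = 3.
  S[X_1,X_1] = ((3.5)·(3.5) + (-2.5)·(-2.5) + (1.5)·(1.5) + (-2.5)·(-2.5)) / 3 = 27/3 = 9
  S[X_1,X_2] = ((3.5)·(-3.25) + (-2.5)·(0.75) + (1.5)·(0.75) + (-2.5)·(1.75)) / 3 = -16.5/3 = -5.5
  S[X_2,X_2] = ((-3.25)·(-3.25) + (0.75)·(0.75) + (0.75)·(0.75) + (1.75)·(1.75)) / 3 = 14.75/3 = 4.9167

S is symmetric (S[j,i] = S[i,j]). Assembling:

S = [[9, -5.5],
 [-5.5, 4.9167]]


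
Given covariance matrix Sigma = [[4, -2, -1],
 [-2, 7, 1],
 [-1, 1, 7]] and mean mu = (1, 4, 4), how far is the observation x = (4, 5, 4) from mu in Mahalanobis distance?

Step 1 — centre the observation: (x - mu) = (3, 1, 0).

Step 2 — invert Sigma (cofactor / det for 3×3, or solve directly):
  Sigma^{-1} = [[0.2981, 0.0807, 0.0311],
 [0.0807, 0.1677, -0.0124],
 [0.0311, -0.0124, 0.1491]].

Step 3 — form the quadratic (x - mu)^T · Sigma^{-1} · (x - mu):
  Sigma^{-1} · (x - mu) = (0.9752, 0.4099, 0.0807).
  (x - mu)^T · [Sigma^{-1} · (x - mu)] = (3)·(0.9752) + (1)·(0.4099) + (0)·(0.0807) = 3.3354.

Step 4 — take square root: d = √(3.3354) ≈ 1.8263.

d(x, mu) = √(3.3354) ≈ 1.8263


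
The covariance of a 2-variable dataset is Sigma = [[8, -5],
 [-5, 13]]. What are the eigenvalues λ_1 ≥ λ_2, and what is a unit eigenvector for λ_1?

Step 1 — characteristic polynomial of 2×2 Sigma:
  det(Sigma - λI) = λ² - trace · λ + det = 0.
  trace = 8 + 13 = 21, det = 8·13 - (-5)² = 79.
Step 2 — discriminant:
  Δ = trace² - 4·det = 441 - 316 = 125.
Step 3 — eigenvalues:
  λ = (trace ± √Δ)/2 = (21 ± 11.1803)/2,
  λ_1 = 16.0902,  λ_2 = 4.9098.

Step 4 — unit eigenvector for λ_1: solve (Sigma - λ_1 I)v = 0. First row:
  (8 - 16.0902)·v_x + (-5)·v_y = 0, i.e. (-8.0902)·v_x + (-5)·v_y = 0,
  so v ∝ (b, λ_1 - a) = (-5, 8.0902); multiply by -1 so the first entry is positive: u = (5, -8.0902).
  ||u|| = √((5)² + (-8.0902)²) = √(90.4508) ≈ 9.5106,
  v_1 = u/||u|| ≈ (0.5257, -0.8507) (||v_1|| = 1).

λ_1 = 16.0902,  λ_2 = 4.9098;  v_1 ≈ (0.5257, -0.8507)


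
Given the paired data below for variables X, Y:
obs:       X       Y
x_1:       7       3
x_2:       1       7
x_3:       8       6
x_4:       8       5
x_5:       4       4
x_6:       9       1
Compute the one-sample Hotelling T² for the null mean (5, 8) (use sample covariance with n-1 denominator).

Step 1 — sample mean vector:
  mean(X) = (7 + 1 + 8 + 8 + 4 + 9) / 6 = 37/6 = 6.1667
  mean(Y) = (3 + 7 + 6 + 5 + 4 + 1) / 6 = 26/6 = 4.3333
  x̄ = (6.1667, 4.3333),  deviation x̄ - mu_0 = (6.1667, 4.3333) - (5, 8) = (1.1667, -3.6667).

Step 2 — sample covariance matrix, S[i,j] = (1/(n-1)) · Σ_k (x_{k,i} - mean_i) · (x_{k,j} - mean_j), divisor n-1 = 5:
  S[X,X] = ((0.8333)·(0.8333) + (-5.1667)·(-5.1667) + (1.8333)·(1.8333) + (1.8333)·(1.8333) + (-2.1667)·(-2.1667) + (2.8333)·(2.8333)) / 5 = 46.8333/5 = 9.3667
  S[X,Y] = ((0.8333)·(-1.3333) + (-5.1667)·(2.6667) + (1.8333)·(1.6667) + (1.8333)·(0.6667) + (-2.1667)·(-0.3333) + (2.8333)·(-3.3333)) / 5 = -19.3333/5 = -3.8667
  S[Y,Y] = ((-1.3333)·(-1.3333) + (2.6667)·(2.6667) + (1.6667)·(1.6667) + (0.6667)·(0.6667) + (-0.3333)·(-0.3333) + (-3.3333)·(-3.3333)) / 5 = 23.3333/5 = 4.6667
  S = [[9.3667, -3.8667],
 [-3.8667, 4.6667]].

Step 3 — invert S. det(S) = 9.3667·4.6667 - (-3.8667)² = 28.76.
  S^{-1} = (1/det) · [[d, -b], [-b, a]] = [[0.1623, 0.1344],
 [0.1344, 0.3257]].

Step 4 — quadratic form (x̄ - mu_0)^T · S^{-1} · (x̄ - mu_0):
  S^{-1} · (x̄ - mu_0) = (-0.3037, -1.0373),
  (x̄ - mu_0)^T · [...] = (1.1667)·(-0.3037) + (-3.6667)·(-1.0373) = 3.4492.

Step 5 — scale by n: T² = 6 · 3.4492 = 20.6954.

T² ≈ 20.6954


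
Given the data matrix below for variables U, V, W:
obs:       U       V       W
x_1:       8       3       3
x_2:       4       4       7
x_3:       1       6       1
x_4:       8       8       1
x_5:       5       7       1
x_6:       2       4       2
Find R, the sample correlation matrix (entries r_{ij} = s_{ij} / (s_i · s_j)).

Step 1 — column means:
  mean(U) = (8 + 4 + 1 + 8 + 5 + 2) / 6 = 28/6 = 4.6667
  mean(V) = (3 + 4 + 6 + 8 + 7 + 4) / 6 = 32/6 = 5.3333
  mean(W) = (3 + 7 + 1 + 1 + 1 + 2) / 6 = 15/6 = 2.5

Step 2 — sample variances and covariances s[i,j] = (1/(n-1)) · Σ_k (x_{k,i} - mean_i) · (x_{k,j} - mean_j), with n-1 = 5:
  s[U,U] = ((3.3333)·(3.3333) + (-0.6667)·(-0.6667) + (-3.6667)·(-3.6667) + (3.3333)·(3.3333) + (0.3333)·(0.3333) + (-2.6667)·(-2.6667)) / 5 = 43.3333/5 = 8.6667
  s[U,V] = ((3.3333)·(-2.3333) + (-0.6667)·(-1.3333) + (-3.6667)·(0.6667) + (3.3333)·(2.6667) + (0.3333)·(1.6667) + (-2.6667)·(-1.3333)) / 5 = 3.6667/5 = 0.7333
  s[U,W] = ((3.3333)·(0.5) + (-0.6667)·(4.5) + (-3.6667)·(-1.5) + (3.3333)·(-1.5) + (0.3333)·(-1.5) + (-2.6667)·(-0.5)) / 5 = 0/5 = 0
  s[V,V] = ((-2.3333)·(-2.3333) + (-1.3333)·(-1.3333) + (0.6667)·(0.6667) + (2.6667)·(2.6667) + (1.6667)·(1.6667) + (-1.3333)·(-1.3333)) / 5 = 19.3333/5 = 3.8667
  s[V,W] = ((-2.3333)·(0.5) + (-1.3333)·(4.5) + (0.6667)·(-1.5) + (2.6667)·(-1.5) + (1.6667)·(-1.5) + (-1.3333)·(-0.5)) / 5 = -14/5 = -2.8
  s[W,W] = ((0.5)·(0.5) + (4.5)·(4.5) + (-1.5)·(-1.5) + (-1.5)·(-1.5) + (-1.5)·(-1.5) + (-0.5)·(-0.5)) / 5 = 27.5/5 = 5.5
  Sample standard deviations s_i = √(s[i,i]):
  s(U) = √(8.6667) = 2.9439
  s(V) = √(3.8667) = 1.9664
  s(W) = √(5.5) = 2.3452

Step 3 — r_{ij} = s_{ij} / (s_i · s_j):
  r[U,U] = 1 (diagonal).
  r[U,V] = 0.7333 / (2.9439 · 1.9664) = 0.7333 / 5.7889 = 0.1267
  r[U,W] = 0 / (2.9439 · 2.3452) = 0 / 6.9041 = 0
  r[V,V] = 1 (diagonal).
  r[V,W] = -2.8 / (1.9664 · 2.3452) = -2.8 / 4.6116 = -0.6072
  r[W,W] = 1 (diagonal).

R is symmetric with unit diagonal. Assembling:

R = [[1, 0.1267, 0],
 [0.1267, 1, -0.6072],
 [0, -0.6072, 1]]


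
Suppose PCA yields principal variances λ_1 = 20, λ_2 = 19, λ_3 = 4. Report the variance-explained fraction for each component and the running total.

Step 1 — total variance = trace(Sigma) = Σ λ_i = 20 + 19 + 4 = 43.

Step 2 — fraction explained by component i = λ_i / Σ λ:
  PC1: 20/43 = 0.4651
  PC2: 19/43 = 0.4419
  PC3: 4/43 = 0.093

Step 3 — cumulative fraction after k components = (λ_1 + ... + λ_k) / Σ λ:
  k = 1: 20/43 = 0.4651
  k = 2: (20 + 19)/43 = 39/43 = 0.907
  k = 3: (20 + 19 + 4)/43 = 43/43 = 1

Summary (fraction, with percent):

explained: PC1 0.4651 (46.51%), PC2 0.4419 (44.19%), PC3 0.093 (9.3%);  cumulative: 0.4651, 0.907, 1


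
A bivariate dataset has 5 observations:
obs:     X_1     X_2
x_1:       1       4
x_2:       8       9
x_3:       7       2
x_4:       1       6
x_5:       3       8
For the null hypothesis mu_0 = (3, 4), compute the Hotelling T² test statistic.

Step 1 — sample mean vector:
  mean(X_1) = (1 + 8 + 7 + 1 + 3) / 5 = 20/5 = 4
  mean(X_2) = (4 + 9 + 2 + 6 + 8) / 5 = 29/5 = 5.8
  x̄ = (4, 5.8),  deviation x̄ - mu_0 = (4, 5.8) - (3, 4) = (1, 1.8).

Step 2 — sample covariance matrix, S[i,j] = (1/(n-1)) · Σ_k (x_{k,i} - mean_i) · (x_{k,j} - mean_j), divisor n-1 = 4:
  S[X_1,X_1] = ((-3)·(-3) + (4)·(4) + (3)·(3) + (-3)·(-3) + (-1)·(-1)) / 4 = 44/4 = 11
  S[X_1,X_2] = ((-3)·(-1.8) + (4)·(3.2) + (3)·(-3.8) + (-3)·(0.2) + (-1)·(2.2)) / 4 = 4/4 = 1
  S[X_2,X_2] = ((-1.8)·(-1.8) + (3.2)·(3.2) + (-3.8)·(-3.8) + (0.2)·(0.2) + (2.2)·(2.2)) / 4 = 32.8/4 = 8.2
  S = [[11, 1],
 [1, 8.2]].

Step 3 — invert S. det(S) = 11·8.2 - (1)² = 89.2.
  S^{-1} = (1/det) · [[d, -b], [-b, a]] = [[0.0919, -0.0112],
 [-0.0112, 0.1233]].

Step 4 — quadratic form (x̄ - mu_0)^T · S^{-1} · (x̄ - mu_0):
  S^{-1} · (x̄ - mu_0) = (0.0717, 0.2108),
  (x̄ - mu_0)^T · [...] = (1)·(0.0717) + (1.8)·(0.2108) = 0.4511.

Step 5 — scale by n: T² = 5 · 0.4511 = 2.2556.

T² ≈ 2.2556


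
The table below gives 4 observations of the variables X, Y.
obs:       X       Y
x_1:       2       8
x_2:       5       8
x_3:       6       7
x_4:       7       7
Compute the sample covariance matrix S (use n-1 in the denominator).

Step 1 — column means:
  mean(X) = (2 + 5 + 6 + 7) / 4 = 20/4 = 5
  mean(Y) = (8 + 8 + 7 + 7) / 4 = 30/4 = 7.5

Step 2 — sample covariance S[i,j] = (1/(n-1)) · Σ_k (x_{k,i} - mean_i) · (x_{k,j} - mean_j), with n-1 = 3.
  S[X,X] = ((-3)·(-3) + (0)·(0) + (1)·(1) + (2)·(2)) / 3 = 14/3 = 4.6667
  S[X,Y] = ((-3)·(0.5) + (0)·(0.5) + (1)·(-0.5) + (2)·(-0.5)) / 3 = -3/3 = -1
  S[Y,Y] = ((0.5)·(0.5) + (0.5)·(0.5) + (-0.5)·(-0.5) + (-0.5)·(-0.5)) / 3 = 1/3 = 0.3333

S is symmetric (S[j,i] = S[i,j]). Assembling:

S = [[4.6667, -1],
 [-1, 0.3333]]


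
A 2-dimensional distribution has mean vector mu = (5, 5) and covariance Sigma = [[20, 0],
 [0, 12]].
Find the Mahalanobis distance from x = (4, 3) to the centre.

Step 1 — centre the observation: (x - mu) = (-1, -2).

Step 2 — invert Sigma. det(Sigma) = 20·12 - (0)² = 240.
  Sigma^{-1} = (1/det) · [[d, -b], [-b, a]] = [[0.05, 0],
 [0, 0.0833]].

Step 3 — form the quadratic (x - mu)^T · Sigma^{-1} · (x - mu):
  Sigma^{-1} · (x - mu) = (-0.05, -0.1667).
  (x - mu)^T · [Sigma^{-1} · (x - mu)] = (-1)·(-0.05) + (-2)·(-0.1667) = 0.3833.

Step 4 — take square root: d = √(0.3833) ≈ 0.6191.

d(x, mu) = √(0.3833) ≈ 0.6191


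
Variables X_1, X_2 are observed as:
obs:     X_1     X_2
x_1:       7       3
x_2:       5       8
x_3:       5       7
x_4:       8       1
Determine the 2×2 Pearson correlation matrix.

Step 1 — column means:
  mean(X_1) = (7 + 5 + 5 + 8) / 4 = 25/4 = 6.25
  mean(X_2) = (3 + 8 + 7 + 1) / 4 = 19/4 = 4.75

Step 2 — sample variances and covariances s[i,j] = (1/(n-1)) · Σ_k (x_{k,i} - mean_i) · (x_{k,j} - mean_j), with n-1 = 3:
  s[X_1,X_1] = ((0.75)·(0.75) + (-1.25)·(-1.25) + (-1.25)·(-1.25) + (1.75)·(1.75)) / 3 = 6.75/3 = 2.25
  s[X_1,X_2] = ((0.75)·(-1.75) + (-1.25)·(3.25) + (-1.25)·(2.25) + (1.75)·(-3.75)) / 3 = -14.75/3 = -4.9167
  s[X_2,X_2] = ((-1.75)·(-1.75) + (3.25)·(3.25) + (2.25)·(2.25) + (-3.75)·(-3.75)) / 3 = 32.75/3 = 10.9167
  Sample standard deviations s_i = √(s[i,i]):
  s(X_1) = √(2.25) = 1.5
  s(X_2) = √(10.9167) = 3.304

Step 3 — r_{ij} = s_{ij} / (s_i · s_j):
  r[X_1,X_1] = 1 (diagonal).
  r[X_1,X_2] = -4.9167 / (1.5 · 3.304) = -4.9167 / 4.9561 = -0.9921
  r[X_2,X_2] = 1 (diagonal).

R is symmetric with unit diagonal. Assembling:

R = [[1, -0.9921],
 [-0.9921, 1]]


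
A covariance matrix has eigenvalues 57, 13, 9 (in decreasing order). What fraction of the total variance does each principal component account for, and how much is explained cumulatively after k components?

Step 1 — total variance = trace(Sigma) = Σ λ_i = 57 + 13 + 9 = 79.

Step 2 — fraction explained by component i = λ_i / Σ λ:
  PC1: 57/79 = 0.7215
  PC2: 13/79 = 0.1646
  PC3: 9/79 = 0.1139

Step 3 — cumulative fraction after k components = (λ_1 + ... + λ_k) / Σ λ:
  k = 1: 57/79 = 0.7215
  k = 2: (57 + 13)/79 = 70/79 = 0.8861
  k = 3: (57 + 13 + 9)/79 = 79/79 = 1

Summary (fraction, with percent):

explained: PC1 0.7215 (72.15%), PC2 0.1646 (16.46%), PC3 0.1139 (11.39%);  cumulative: 0.7215, 0.8861, 1


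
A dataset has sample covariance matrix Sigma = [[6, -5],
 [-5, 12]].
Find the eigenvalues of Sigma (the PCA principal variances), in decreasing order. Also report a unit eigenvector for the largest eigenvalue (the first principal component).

Step 1 — characteristic polynomial of 2×2 Sigma:
  det(Sigma - λI) = λ² - trace · λ + det = 0.
  trace = 6 + 12 = 18, det = 6·12 - (-5)² = 47.
Step 2 — discriminant:
  Δ = trace² - 4·det = 324 - 188 = 136.
Step 3 — eigenvalues:
  λ = (trace ± √Δ)/2 = (18 ± 11.6619)/2,
  λ_1 = 14.831,  λ_2 = 3.169.

Step 4 — unit eigenvector for λ_1: solve (Sigma - λ_1 I)v = 0. First row:
  (6 - 14.831)·v_x + (-5)·v_y = 0, i.e. (-8.831)·v_x + (-5)·v_y = 0,
  so v ∝ (b, λ_1 - a) = (-5, 8.831); multiply by -1 so the first entry is positive: u = (5, -8.831).
  ||u|| = √((5)² + (-8.831)²) = √(102.9857) ≈ 10.1482,
  v_1 = u/||u|| ≈ (0.4927, -0.8702) (||v_1|| = 1).

λ_1 = 14.831,  λ_2 = 3.169;  v_1 ≈ (0.4927, -0.8702)


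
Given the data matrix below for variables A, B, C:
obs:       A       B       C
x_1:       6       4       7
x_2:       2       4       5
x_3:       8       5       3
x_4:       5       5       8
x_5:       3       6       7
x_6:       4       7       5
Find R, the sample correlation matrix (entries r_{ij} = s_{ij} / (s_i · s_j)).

Step 1 — column means:
  mean(A) = (6 + 2 + 8 + 5 + 3 + 4) / 6 = 28/6 = 4.6667
  mean(B) = (4 + 4 + 5 + 5 + 6 + 7) / 6 = 31/6 = 5.1667
  mean(C) = (7 + 5 + 3 + 8 + 7 + 5) / 6 = 35/6 = 5.8333

Step 2 — sample variances and covariances s[i,j] = (1/(n-1)) · Σ_k (x_{k,i} - mean_i) · (x_{k,j} - mean_j), with n-1 = 5:
  s[A,A] = ((1.3333)·(1.3333) + (-2.6667)·(-2.6667) + (3.3333)·(3.3333) + (0.3333)·(0.3333) + (-1.6667)·(-1.6667) + (-0.6667)·(-0.6667)) / 5 = 23.3333/5 = 4.6667
  s[A,B] = ((1.3333)·(-1.1667) + (-2.6667)·(-1.1667) + (3.3333)·(-0.1667) + (0.3333)·(-0.1667) + (-1.6667)·(0.8333) + (-0.6667)·(1.8333)) / 5 = -1.6667/5 = -0.3333
  s[A,C] = ((1.3333)·(1.1667) + (-2.6667)·(-0.8333) + (3.3333)·(-2.8333) + (0.3333)·(2.1667) + (-1.6667)·(1.1667) + (-0.6667)·(-0.8333)) / 5 = -6.3333/5 = -1.2667
  s[B,B] = ((-1.1667)·(-1.1667) + (-1.1667)·(-1.1667) + (-0.1667)·(-0.1667) + (-0.1667)·(-0.1667) + (0.8333)·(0.8333) + (1.8333)·(1.8333)) / 5 = 6.8333/5 = 1.3667
  s[B,C] = ((-1.1667)·(1.1667) + (-1.1667)·(-0.8333) + (-0.1667)·(-2.8333) + (-0.1667)·(2.1667) + (0.8333)·(1.1667) + (1.8333)·(-0.8333)) / 5 = -0.8333/5 = -0.1667
  s[C,C] = ((1.1667)·(1.1667) + (-0.8333)·(-0.8333) + (-2.8333)·(-2.8333) + (2.1667)·(2.1667) + (1.1667)·(1.1667) + (-0.8333)·(-0.8333)) / 5 = 16.8333/5 = 3.3667
  Sample standard deviations s_i = √(s[i,i]):
  s(A) = √(4.6667) = 2.1602
  s(B) = √(1.3667) = 1.169
  s(C) = √(3.3667) = 1.8348

Step 3 — r_{ij} = s_{ij} / (s_i · s_j):
  r[A,A] = 1 (diagonal).
  r[A,B] = -0.3333 / (2.1602 · 1.169) = -0.3333 / 2.5254 = -0.132
  r[A,C] = -1.2667 / (2.1602 · 1.8348) = -1.2667 / 3.9637 = -0.3196
  r[B,B] = 1 (diagonal).
  r[B,C] = -0.1667 / (1.169 · 1.8348) = -0.1667 / 2.145 = -0.0777
  r[C,C] = 1 (diagonal).

R is symmetric with unit diagonal. Assembling:

R = [[1, -0.132, -0.3196],
 [-0.132, 1, -0.0777],
 [-0.3196, -0.0777, 1]]


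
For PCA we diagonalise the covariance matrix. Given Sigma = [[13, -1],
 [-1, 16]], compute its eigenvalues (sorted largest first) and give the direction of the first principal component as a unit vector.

Step 1 — characteristic polynomial of 2×2 Sigma:
  det(Sigma - λI) = λ² - trace · λ + det = 0.
  trace = 13 + 16 = 29, det = 13·16 - (-1)² = 207.
Step 2 — discriminant:
  Δ = trace² - 4·det = 841 - 828 = 13.
Step 3 — eigenvalues:
  λ = (trace ± √Δ)/2 = (29 ± 3.6056)/2,
  λ_1 = 16.3028,  λ_2 = 12.6972.

Step 4 — unit eigenvector for λ_1: solve (Sigma - λ_1 I)v = 0. First row:
  (13 - 16.3028)·v_x + (-1)·v_y = 0, i.e. (-3.3028)·v_x + (-1)·v_y = 0,
  so v ∝ (b, λ_1 - a) = (-1, 3.3028); multiply by -1 so the first entry is positive: u = (1, -3.3028).
  ||u|| = √((1)² + (-3.3028)²) = √(11.9083) ≈ 3.4508,
  v_1 = u/||u|| ≈ (0.2898, -0.9571) (||v_1|| = 1).

λ_1 = 16.3028,  λ_2 = 12.6972;  v_1 ≈ (0.2898, -0.9571)


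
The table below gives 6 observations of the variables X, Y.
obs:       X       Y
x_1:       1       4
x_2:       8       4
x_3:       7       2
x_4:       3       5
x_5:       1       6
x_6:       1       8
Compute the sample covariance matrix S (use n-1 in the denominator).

Step 1 — column means:
  mean(X) = (1 + 8 + 7 + 3 + 1 + 1) / 6 = 21/6 = 3.5
  mean(Y) = (4 + 4 + 2 + 5 + 6 + 8) / 6 = 29/6 = 4.8333

Step 2 — sample covariance S[i,j] = (1/(n-1)) · Σ_k (x_{k,i} - mean_i) · (x_{k,j} - mean_j), with n-1 = 5.
  S[X,X] = ((-2.5)·(-2.5) + (4.5)·(4.5) + (3.5)·(3.5) + (-0.5)·(-0.5) + (-2.5)·(-2.5) + (-2.5)·(-2.5)) / 5 = 51.5/5 = 10.3
  S[X,Y] = ((-2.5)·(-0.8333) + (4.5)·(-0.8333) + (3.5)·(-2.8333) + (-0.5)·(0.1667) + (-2.5)·(1.1667) + (-2.5)·(3.1667)) / 5 = -22.5/5 = -4.5
  S[Y,Y] = ((-0.8333)·(-0.8333) + (-0.8333)·(-0.8333) + (-2.8333)·(-2.8333) + (0.1667)·(0.1667) + (1.1667)·(1.1667) + (3.1667)·(3.1667)) / 5 = 20.8333/5 = 4.1667

S is symmetric (S[j,i] = S[i,j]). Assembling:

S = [[10.3, -4.5],
 [-4.5, 4.1667]]


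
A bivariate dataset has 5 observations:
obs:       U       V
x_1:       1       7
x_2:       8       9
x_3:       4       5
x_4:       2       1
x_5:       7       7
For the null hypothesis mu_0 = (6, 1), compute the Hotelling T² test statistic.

Step 1 — sample mean vector:
  mean(U) = (1 + 8 + 4 + 2 + 7) / 5 = 22/5 = 4.4
  mean(V) = (7 + 9 + 5 + 1 + 7) / 5 = 29/5 = 5.8
  x̄ = (4.4, 5.8),  deviation x̄ - mu_0 = (4.4, 5.8) - (6, 1) = (-1.6, 4.8).

Step 2 — sample covariance matrix, S[i,j] = (1/(n-1)) · Σ_k (x_{k,i} - mean_i) · (x_{k,j} - mean_j), divisor n-1 = 4:
  S[U,U] = ((-3.4)·(-3.4) + (3.6)·(3.6) + (-0.4)·(-0.4) + (-2.4)·(-2.4) + (2.6)·(2.6)) / 4 = 37.2/4 = 9.3
  S[U,V] = ((-3.4)·(1.2) + (3.6)·(3.2) + (-0.4)·(-0.8) + (-2.4)·(-4.8) + (2.6)·(1.2)) / 4 = 22.4/4 = 5.6
  S[V,V] = ((1.2)·(1.2) + (3.2)·(3.2) + (-0.8)·(-0.8) + (-4.8)·(-4.8) + (1.2)·(1.2)) / 4 = 36.8/4 = 9.2
  S = [[9.3, 5.6],
 [5.6, 9.2]].

Step 3 — invert S. det(S) = 9.3·9.2 - (5.6)² = 54.2.
  S^{-1} = (1/det) · [[d, -b], [-b, a]] = [[0.1697, -0.1033],
 [-0.1033, 0.1716]].

Step 4 — quadratic form (x̄ - mu_0)^T · S^{-1} · (x̄ - mu_0):
  S^{-1} · (x̄ - mu_0) = (-0.7675, 0.9889),
  (x̄ - mu_0)^T · [...] = (-1.6)·(-0.7675) + (4.8)·(0.9889) = 5.9749.

Step 5 — scale by n: T² = 5 · 5.9749 = 29.8745.

T² ≈ 29.8745


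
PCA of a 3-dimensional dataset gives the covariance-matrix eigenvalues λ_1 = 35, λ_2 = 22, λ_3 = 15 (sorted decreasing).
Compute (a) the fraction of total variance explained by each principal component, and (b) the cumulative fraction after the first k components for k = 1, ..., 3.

Step 1 — total variance = trace(Sigma) = Σ λ_i = 35 + 22 + 15 = 72.

Step 2 — fraction explained by component i = λ_i / Σ λ:
  PC1: 35/72 = 0.4861
  PC2: 22/72 = 0.3056
  PC3: 15/72 = 0.2083

Step 3 — cumulative fraction after k components = (λ_1 + ... + λ_k) / Σ λ:
  k = 1: 35/72 = 0.4861
  k = 2: (35 + 22)/72 = 57/72 = 0.7917
  k = 3: (35 + 22 + 15)/72 = 72/72 = 1

Summary (fraction, with percent):

explained: PC1 0.4861 (48.61%), PC2 0.3056 (30.56%), PC3 0.2083 (20.83%);  cumulative: 0.4861, 0.7917, 1


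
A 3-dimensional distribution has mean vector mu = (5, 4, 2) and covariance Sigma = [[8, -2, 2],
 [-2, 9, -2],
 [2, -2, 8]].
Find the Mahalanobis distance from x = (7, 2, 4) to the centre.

Step 1 — centre the observation: (x - mu) = (2, -2, 2).

Step 2 — invert Sigma (cofactor / det for 3×3, or solve directly):
  Sigma^{-1} = [[0.1382, 0.0244, -0.0285],
 [0.0244, 0.122, 0.0244],
 [-0.0285, 0.0244, 0.1382]].

Step 3 — form the quadratic (x - mu)^T · Sigma^{-1} · (x - mu):
  Sigma^{-1} · (x - mu) = (0.1707, -0.1463, 0.1707).
  (x - mu)^T · [Sigma^{-1} · (x - mu)] = (2)·(0.1707) + (-2)·(-0.1463) + (2)·(0.1707) = 0.9756.

Step 4 — take square root: d = √(0.9756) ≈ 0.9877.

d(x, mu) = √(0.9756) ≈ 0.9877


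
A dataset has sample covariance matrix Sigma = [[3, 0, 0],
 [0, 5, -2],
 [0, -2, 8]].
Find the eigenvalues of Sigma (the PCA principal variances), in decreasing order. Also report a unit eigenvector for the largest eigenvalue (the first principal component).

Step 1 — characteristic polynomial p(λ) = det(λI - Sigma) = λ³ - tr·λ² + c_1·λ - det, where tr = trace, c_1 = sum of the principal 2×2 minors, det = det(Sigma):
  tr = 3 + 5 + 8 = 16,
  c_1 = (3·5 - (0)²) + (3·8 - (0)²) + (5·8 - (-2)²) = 15 + 24 + 36 = 75,
  det = 3·(5·8 - (-2)²) - (0)·((0)·8 - (-2)·(0)) + (0)·((0)·(-2) - 5·(0)) = 3·(36) - (0)·(0) + (0)·(0) = 108.
  So p(λ) = λ³ - 16λ² + 75λ - 108.
Step 2 — look for an integer root (rational root theorem: any rational root is an integer divisor of 108). Testing λ = 3:
  p(3) = 27 - 144 + 225 - 108 = 0  ✓
  Dividing out (λ - 3): p(λ) = (λ - 3)(λ² - 13λ + 36).
Step 3 — remaining eigenvalues from the quadratic λ² - 13λ + 36 = 0:
  Δ = 13² - 4·36 = 169 - 144 = 25,  λ = (13 ± √25)/2 = (13 ± 5)/2 = 9 or 4.
  Sorted: λ_1 = 9,  λ_2 = 4,  λ_3 = 3  (check: sum = 16 = tr ✓).

Step 4 — unit eigenvector for λ_1 = 9: v spans the null space of (Sigma - λ_1 I), whose rows are
  r_1 = (-6, 0, 0),  r_2 = (0, -4, -2),  r_3 = (0, -2, -1).
  v is orthogonal to every row, so take v ∝ r_1 × r_2 = ((0)·(-2) - (0)·(-4), (0)·(0) - (-6)·(-2), (-6)·(-4) - (0)·(0)) = (0, -12, 24).
  Rescale (divide by 12; multiply by -1 so the first nonzero entry is positive): u = (0, 1, -2).
  ||u|| = √((0)² + (1)² + (-2)²) = √(5) ≈ 2.2361,  v_1 = u/||u|| ≈ (0, 0.4472, -0.8944) (||v_1|| = 1).

λ_1 = 9,  λ_2 = 4,  λ_3 = 3;  v_1 ≈ (0, 0.4472, -0.8944)


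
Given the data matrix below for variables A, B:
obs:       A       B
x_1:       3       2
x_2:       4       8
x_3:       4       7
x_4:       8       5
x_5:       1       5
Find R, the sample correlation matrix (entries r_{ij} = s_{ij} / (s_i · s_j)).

Step 1 — column means:
  mean(A) = (3 + 4 + 4 + 8 + 1) / 5 = 20/5 = 4
  mean(B) = (2 + 8 + 7 + 5 + 5) / 5 = 27/5 = 5.4

Step 2 — sample variances and covariances s[i,j] = (1/(n-1)) · Σ_k (x_{k,i} - mean_i) · (x_{k,j} - mean_j), with n-1 = 4:
  s[A,A] = ((-1)·(-1) + (0)·(0) + (0)·(0) + (4)·(4) + (-3)·(-3)) / 4 = 26/4 = 6.5
  s[A,B] = ((-1)·(-3.4) + (0)·(2.6) + (0)·(1.6) + (4)·(-0.4) + (-3)·(-0.4)) / 4 = 3/4 = 0.75
  s[B,B] = ((-3.4)·(-3.4) + (2.6)·(2.6) + (1.6)·(1.6) + (-0.4)·(-0.4) + (-0.4)·(-0.4)) / 4 = 21.2/4 = 5.3
  Sample standard deviations s_i = √(s[i,i]):
  s(A) = √(6.5) = 2.5495
  s(B) = √(5.3) = 2.3022

Step 3 — r_{ij} = s_{ij} / (s_i · s_j):
  r[A,A] = 1 (diagonal).
  r[A,B] = 0.75 / (2.5495 · 2.3022) = 0.75 / 5.8694 = 0.1278
  r[B,B] = 1 (diagonal).

R is symmetric with unit diagonal. Assembling:

R = [[1, 0.1278],
 [0.1278, 1]]


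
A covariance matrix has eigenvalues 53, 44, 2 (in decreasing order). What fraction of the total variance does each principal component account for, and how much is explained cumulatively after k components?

Step 1 — total variance = trace(Sigma) = Σ λ_i = 53 + 44 + 2 = 99.

Step 2 — fraction explained by component i = λ_i / Σ λ:
  PC1: 53/99 = 0.5354
  PC2: 44/99 = 0.4444
  PC3: 2/99 = 0.0202

Step 3 — cumulative fraction after k components = (λ_1 + ... + λ_k) / Σ λ:
  k = 1: 53/99 = 0.5354
  k = 2: (53 + 44)/99 = 97/99 = 0.9798
  k = 3: (53 + 44 + 2)/99 = 99/99 = 1

Summary (fraction, with percent):

explained: PC1 0.5354 (53.54%), PC2 0.4444 (44.44%), PC3 0.0202 (2.02%);  cumulative: 0.5354, 0.9798, 1


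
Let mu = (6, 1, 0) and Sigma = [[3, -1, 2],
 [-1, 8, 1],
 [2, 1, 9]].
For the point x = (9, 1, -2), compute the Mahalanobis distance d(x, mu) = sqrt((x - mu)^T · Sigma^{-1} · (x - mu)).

Step 1 — centre the observation: (x - mu) = (3, 0, -2).

Step 2 — invert Sigma (cofactor / det for 3×3, or solve directly):
  Sigma^{-1} = [[0.4226, 0.0655, -0.1012],
 [0.0655, 0.1369, -0.0298],
 [-0.1012, -0.0298, 0.1369]].

Step 3 — form the quadratic (x - mu)^T · Sigma^{-1} · (x - mu):
  Sigma^{-1} · (x - mu) = (1.4702, 0.256, -0.5774).
  (x - mu)^T · [Sigma^{-1} · (x - mu)] = (3)·(1.4702) + (0)·(0.256) + (-2)·(-0.5774) = 5.5655.

Step 4 — take square root: d = √(5.5655) ≈ 2.3591.

d(x, mu) = √(5.5655) ≈ 2.3591


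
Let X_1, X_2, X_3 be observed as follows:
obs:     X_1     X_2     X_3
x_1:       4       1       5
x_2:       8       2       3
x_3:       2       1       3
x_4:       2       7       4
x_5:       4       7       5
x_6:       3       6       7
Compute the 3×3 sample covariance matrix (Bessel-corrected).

Step 1 — column means:
  mean(X_1) = (4 + 8 + 2 + 2 + 4 + 3) / 6 = 23/6 = 3.8333
  mean(X_2) = (1 + 2 + 1 + 7 + 7 + 6) / 6 = 24/6 = 4
  mean(X_3) = (5 + 3 + 3 + 4 + 5 + 7) / 6 = 27/6 = 4.5

Step 2 — sample covariance S[i,j] = (1/(n-1)) · Σ_k (x_{k,i} - mean_i) · (x_{k,j} - mean_j), with n-1 = 5.
  S[X_1,X_1] = ((0.1667)·(0.1667) + (4.1667)·(4.1667) + (-1.8333)·(-1.8333) + (-1.8333)·(-1.8333) + (0.1667)·(0.1667) + (-0.8333)·(-0.8333)) / 5 = 24.8333/5 = 4.9667
  S[X_1,X_2] = ((0.1667)·(-3) + (4.1667)·(-2) + (-1.8333)·(-3) + (-1.8333)·(3) + (0.1667)·(3) + (-0.8333)·(2)) / 5 = -10/5 = -2
  S[X_1,X_3] = ((0.1667)·(0.5) + (4.1667)·(-1.5) + (-1.8333)·(-1.5) + (-1.8333)·(-0.5) + (0.1667)·(0.5) + (-0.8333)·(2.5)) / 5 = -4.5/5 = -0.9
  S[X_2,X_2] = ((-3)·(-3) + (-2)·(-2) + (-3)·(-3) + (3)·(3) + (3)·(3) + (2)·(2)) / 5 = 44/5 = 8.8
  S[X_2,X_3] = ((-3)·(0.5) + (-2)·(-1.5) + (-3)·(-1.5) + (3)·(-0.5) + (3)·(0.5) + (2)·(2.5)) / 5 = 11/5 = 2.2
  S[X_3,X_3] = ((0.5)·(0.5) + (-1.5)·(-1.5) + (-1.5)·(-1.5) + (-0.5)·(-0.5) + (0.5)·(0.5) + (2.5)·(2.5)) / 5 = 11.5/5 = 2.3

S is symmetric (S[j,i] = S[i,j]). Assembling:

S = [[4.9667, -2, -0.9],
 [-2, 8.8, 2.2],
 [-0.9, 2.2, 2.3]]


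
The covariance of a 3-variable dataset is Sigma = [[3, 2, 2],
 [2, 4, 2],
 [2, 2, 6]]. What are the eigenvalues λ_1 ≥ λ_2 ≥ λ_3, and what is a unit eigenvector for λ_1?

Step 1 — characteristic polynomial p(λ) = det(λI - Sigma) = λ³ - tr·λ² + c_1·λ - det, where tr = trace, c_1 = sum of the principal 2×2 minors, det = det(Sigma):
  tr = 3 + 4 + 6 = 13,
  c_1 = (3·4 - (2)²) + (3·6 - (2)²) + (4·6 - (2)²) = 8 + 14 + 20 = 42,
  det = 3·(4·6 - (2)²) - (2)·((2)·6 - (2)·(2)) + (2)·((2)·(2) - 4·(2)) = 3·(20) - (2)·(8) + (2)·(-4) = 36.
  So p(λ) = λ³ - 13λ² + 42λ - 36.
Step 2 — look for an integer root (rational root theorem: any rational root is an integer divisor of 36). Testing λ = 3:
  p(3) = 27 - 117 + 126 - 36 = 0  ✓
  Dividing out (λ - 3): p(λ) = (λ - 3)(λ² - 10λ + 12).
Step 3 — remaining eigenvalues from the quadratic λ² - 10λ + 12 = 0:
  Δ = 10² - 4·12 = 100 - 48 = 52,  λ = (10 ± √52)/2 = (10 ± 7.2111)/2 ≈ 8.6056 or 1.3944.
  Sorted: λ_1 = 8.6056,  λ_2 = 3,  λ_3 = 1.3944  (check: sum = 13 = tr ✓).

Step 4 — unit eigenvector for λ_1 ≈ 8.6056: v spans the null space of (Sigma - λ_1 I), whose rows are
  r_1 = (-5.6056, 2, 2),  r_2 = (2, -4.6056, 2),  r_3 = (2, 2, -2.6056).
  v is orthogonal to every row, so take v ∝ r_1 × r_2 = ((2)·(2) - (2)·(-4.6056), (2)·(2) - (-5.6056)·(2), (-5.6056)·(-4.6056) - (2)·(2)) ≈ (13.2111, 15.2111, 21.8167).
  Let u = (13.2111, 15.2111, 21.8167).
  ||u|| = √((13.2111)² + (15.2111)² + (21.8167)²) = √(881.8773) ≈ 29.6964,  v_1 = u/||u|| ≈ (0.4449, 0.5122, 0.7347) (||v_1|| = 1).

λ_1 = 8.6056,  λ_2 = 3,  λ_3 = 1.3944;  v_1 ≈ (0.4449, 0.5122, 0.7347)


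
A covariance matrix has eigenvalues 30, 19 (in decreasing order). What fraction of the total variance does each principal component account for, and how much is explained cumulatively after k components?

Step 1 — total variance = trace(Sigma) = Σ λ_i = 30 + 19 = 49.

Step 2 — fraction explained by component i = λ_i / Σ λ:
  PC1: 30/49 = 0.6122
  PC2: 19/49 = 0.3878

Step 3 — cumulative fraction after k components = (λ_1 + ... + λ_k) / Σ λ:
  k = 1: 30/49 = 0.6122
  k = 2: (30 + 19)/49 = 49/49 = 1

Summary (fraction, with percent):

explained: PC1 0.6122 (61.22%), PC2 0.3878 (38.78%);  cumulative: 0.6122, 1


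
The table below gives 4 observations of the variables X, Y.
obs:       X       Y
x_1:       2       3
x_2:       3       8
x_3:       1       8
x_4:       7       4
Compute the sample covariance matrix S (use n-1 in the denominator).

Step 1 — column means:
  mean(X) = (2 + 3 + 1 + 7) / 4 = 13/4 = 3.25
  mean(Y) = (3 + 8 + 8 + 4) / 4 = 23/4 = 5.75

Step 2 — sample covariance S[i,j] = (1/(n-1)) · Σ_k (x_{k,i} - mean_i) · (x_{k,j} - mean_j), with n-1 = 3.
  S[X,X] = ((-1.25)·(-1.25) + (-0.25)·(-0.25) + (-2.25)·(-2.25) + (3.75)·(3.75)) / 3 = 20.75/3 = 6.9167
  S[X,Y] = ((-1.25)·(-2.75) + (-0.25)·(2.25) + (-2.25)·(2.25) + (3.75)·(-1.75)) / 3 = -8.75/3 = -2.9167
  S[Y,Y] = ((-2.75)·(-2.75) + (2.25)·(2.25) + (2.25)·(2.25) + (-1.75)·(-1.75)) / 3 = 20.75/3 = 6.9167

S is symmetric (S[j,i] = S[i,j]). Assembling:

S = [[6.9167, -2.9167],
 [-2.9167, 6.9167]]


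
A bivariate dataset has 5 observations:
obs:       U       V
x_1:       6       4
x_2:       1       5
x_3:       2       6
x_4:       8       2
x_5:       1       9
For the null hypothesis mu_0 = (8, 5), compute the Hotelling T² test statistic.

Step 1 — sample mean vector:
  mean(U) = (6 + 1 + 2 + 8 + 1) / 5 = 18/5 = 3.6
  mean(V) = (4 + 5 + 6 + 2 + 9) / 5 = 26/5 = 5.2
  x̄ = (3.6, 5.2),  deviation x̄ - mu_0 = (3.6, 5.2) - (8, 5) = (-4.4, 0.2).

Step 2 — sample covariance matrix, S[i,j] = (1/(n-1)) · Σ_k (x_{k,i} - mean_i) · (x_{k,j} - mean_j), divisor n-1 = 4:
  S[U,U] = ((2.4)·(2.4) + (-2.6)·(-2.6) + (-1.6)·(-1.6) + (4.4)·(4.4) + (-2.6)·(-2.6)) / 4 = 41.2/4 = 10.3
  S[U,V] = ((2.4)·(-1.2) + (-2.6)·(-0.2) + (-1.6)·(0.8) + (4.4)·(-3.2) + (-2.6)·(3.8)) / 4 = -27.6/4 = -6.9
  S[V,V] = ((-1.2)·(-1.2) + (-0.2)·(-0.2) + (0.8)·(0.8) + (-3.2)·(-3.2) + (3.8)·(3.8)) / 4 = 26.8/4 = 6.7
  S = [[10.3, -6.9],
 [-6.9, 6.7]].

Step 3 — invert S. det(S) = 10.3·6.7 - (-6.9)² = 21.4.
  S^{-1} = (1/det) · [[d, -b], [-b, a]] = [[0.3131, 0.3224],
 [0.3224, 0.4813]].

Step 4 — quadratic form (x̄ - mu_0)^T · S^{-1} · (x̄ - mu_0):
  S^{-1} · (x̄ - mu_0) = (-1.3131, -1.3224),
  (x̄ - mu_0)^T · [...] = (-4.4)·(-1.3131) + (0.2)·(-1.3224) = 5.5131.

Step 5 — scale by n: T² = 5 · 5.5131 = 27.5654.

T² ≈ 27.5654


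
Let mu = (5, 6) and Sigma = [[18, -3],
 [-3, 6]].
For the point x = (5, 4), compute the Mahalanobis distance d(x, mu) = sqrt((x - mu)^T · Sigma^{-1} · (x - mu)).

Step 1 — centre the observation: (x - mu) = (0, -2).

Step 2 — invert Sigma. det(Sigma) = 18·6 - (-3)² = 99.
  Sigma^{-1} = (1/det) · [[d, -b], [-b, a]] = [[0.0606, 0.0303],
 [0.0303, 0.1818]].

Step 3 — form the quadratic (x - mu)^T · Sigma^{-1} · (x - mu):
  Sigma^{-1} · (x - mu) = (-0.0606, -0.3636).
  (x - mu)^T · [Sigma^{-1} · (x - mu)] = (0)·(-0.0606) + (-2)·(-0.3636) = 0.7273.

Step 4 — take square root: d = √(0.7273) ≈ 0.8528.

d(x, mu) = √(0.7273) ≈ 0.8528


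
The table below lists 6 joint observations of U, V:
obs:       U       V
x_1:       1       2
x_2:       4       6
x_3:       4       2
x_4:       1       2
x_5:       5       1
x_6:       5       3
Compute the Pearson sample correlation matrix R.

Step 1 — column means:
  mean(U) = (1 + 4 + 4 + 1 + 5 + 5) / 6 = 20/6 = 3.3333
  mean(V) = (2 + 6 + 2 + 2 + 1 + 3) / 6 = 16/6 = 2.6667

Step 2 — sample variances and covariances s[i,j] = (1/(n-1)) · Σ_k (x_{k,i} - mean_i) · (x_{k,j} - mean_j), with n-1 = 5:
  s[U,U] = ((-2.3333)·(-2.3333) + (0.6667)·(0.6667) + (0.6667)·(0.6667) + (-2.3333)·(-2.3333) + (1.6667)·(1.6667) + (1.6667)·(1.6667)) / 5 = 17.3333/5 = 3.4667
  s[U,V] = ((-2.3333)·(-0.6667) + (0.6667)·(3.3333) + (0.6667)·(-0.6667) + (-2.3333)·(-0.6667) + (1.6667)·(-1.6667) + (1.6667)·(0.3333)) / 5 = 2.6667/5 = 0.5333
  s[V,V] = ((-0.6667)·(-0.6667) + (3.3333)·(3.3333) + (-0.6667)·(-0.6667) + (-0.6667)·(-0.6667) + (-1.6667)·(-1.6667) + (0.3333)·(0.3333)) / 5 = 15.3333/5 = 3.0667
  Sample standard deviations s_i = √(s[i,i]):
  s(U) = √(3.4667) = 1.8619
  s(V) = √(3.0667) = 1.7512

Step 3 — r_{ij} = s_{ij} / (s_i · s_j):
  r[U,U] = 1 (diagonal).
  r[U,V] = 0.5333 / (1.8619 · 1.7512) = 0.5333 / 3.2605 = 0.1636
  r[V,V] = 1 (diagonal).

R is symmetric with unit diagonal. Assembling:

R = [[1, 0.1636],
 [0.1636, 1]]


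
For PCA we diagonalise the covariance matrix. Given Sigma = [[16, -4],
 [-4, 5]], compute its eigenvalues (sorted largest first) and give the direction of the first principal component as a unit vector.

Step 1 — characteristic polynomial of 2×2 Sigma:
  det(Sigma - λI) = λ² - trace · λ + det = 0.
  trace = 16 + 5 = 21, det = 16·5 - (-4)² = 64.
Step 2 — discriminant:
  Δ = trace² - 4·det = 441 - 256 = 185.
Step 3 — eigenvalues:
  λ = (trace ± √Δ)/2 = (21 ± 13.6015)/2,
  λ_1 = 17.3007,  λ_2 = 3.6993.

Step 4 — unit eigenvector for λ_1: solve (Sigma - λ_1 I)v = 0. First row:
  (16 - 17.3007)·v_x + (-4)·v_y = 0, i.e. (-1.3007)·v_x + (-4)·v_y = 0,
  so v ∝ (b, λ_1 - a) = (-4, 1.3007); multiply by -1 so the first entry is positive: u = (4, -1.3007).
  ||u|| = √((4)² + (-1.3007)²) = √(17.6919) ≈ 4.2062,
  v_1 = u/||u|| ≈ (0.951, -0.3092) (||v_1|| = 1).

λ_1 = 17.3007,  λ_2 = 3.6993;  v_1 ≈ (0.951, -0.3092)


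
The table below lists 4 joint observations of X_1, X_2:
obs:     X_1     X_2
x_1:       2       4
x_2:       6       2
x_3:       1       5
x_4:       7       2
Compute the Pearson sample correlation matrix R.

Step 1 — column means:
  mean(X_1) = (2 + 6 + 1 + 7) / 4 = 16/4 = 4
  mean(X_2) = (4 + 2 + 5 + 2) / 4 = 13/4 = 3.25

Step 2 — sample variances and covariances s[i,j] = (1/(n-1)) · Σ_k (x_{k,i} - mean_i) · (x_{k,j} - mean_j), with n-1 = 3:
  s[X_1,X_1] = ((-2)·(-2) + (2)·(2) + (-3)·(-3) + (3)·(3)) / 3 = 26/3 = 8.6667
  s[X_1,X_2] = ((-2)·(0.75) + (2)·(-1.25) + (-3)·(1.75) + (3)·(-1.25)) / 3 = -13/3 = -4.3333
  s[X_2,X_2] = ((0.75)·(0.75) + (-1.25)·(-1.25) + (1.75)·(1.75) + (-1.25)·(-1.25)) / 3 = 6.75/3 = 2.25
  Sample standard deviations s_i = √(s[i,i]):
  s(X_1) = √(8.6667) = 2.9439
  s(X_2) = √(2.25) = 1.5

Step 3 — r_{ij} = s_{ij} / (s_i · s_j):
  r[X_1,X_1] = 1 (diagonal).
  r[X_1,X_2] = -4.3333 / (2.9439 · 1.5) = -4.3333 / 4.4159 = -0.9813
  r[X_2,X_2] = 1 (diagonal).

R is symmetric with unit diagonal. Assembling:

R = [[1, -0.9813],
 [-0.9813, 1]]


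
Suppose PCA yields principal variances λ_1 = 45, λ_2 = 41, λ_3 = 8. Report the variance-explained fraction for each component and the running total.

Step 1 — total variance = trace(Sigma) = Σ λ_i = 45 + 41 + 8 = 94.

Step 2 — fraction explained by component i = λ_i / Σ λ:
  PC1: 45/94 = 0.4787
  PC2: 41/94 = 0.4362
  PC3: 8/94 = 0.0851

Step 3 — cumulative fraction after k components = (λ_1 + ... + λ_k) / Σ λ:
  k = 1: 45/94 = 0.4787
  k = 2: (45 + 41)/94 = 86/94 = 0.9149
  k = 3: (45 + 41 + 8)/94 = 94/94 = 1

Summary (fraction, with percent):

explained: PC1 0.4787 (47.87%), PC2 0.4362 (43.62%), PC3 0.0851 (8.51%);  cumulative: 0.4787, 0.9149, 1


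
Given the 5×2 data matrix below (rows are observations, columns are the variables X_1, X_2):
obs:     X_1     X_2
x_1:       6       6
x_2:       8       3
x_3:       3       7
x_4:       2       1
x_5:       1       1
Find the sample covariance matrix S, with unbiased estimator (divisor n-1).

Step 1 — column means:
  mean(X_1) = (6 + 8 + 3 + 2 + 1) / 5 = 20/5 = 4
  mean(X_2) = (6 + 3 + 7 + 1 + 1) / 5 = 18/5 = 3.6

Step 2 — sample covariance S[i,j] = (1/(n-1)) · Σ_k (x_{k,i} - mean_i) · (x_{k,j} - mean_j), with n-1 = 4.
  S[X_1,X_1] = ((2)·(2) + (4)·(4) + (-1)·(-1) + (-2)·(-2) + (-3)·(-3)) / 4 = 34/4 = 8.5
  S[X_1,X_2] = ((2)·(2.4) + (4)·(-0.6) + (-1)·(3.4) + (-2)·(-2.6) + (-3)·(-2.6)) / 4 = 12/4 = 3
  S[X_2,X_2] = ((2.4)·(2.4) + (-0.6)·(-0.6) + (3.4)·(3.4) + (-2.6)·(-2.6) + (-2.6)·(-2.6)) / 4 = 31.2/4 = 7.8

S is symmetric (S[j,i] = S[i,j]). Assembling:

S = [[8.5, 3],
 [3, 7.8]]


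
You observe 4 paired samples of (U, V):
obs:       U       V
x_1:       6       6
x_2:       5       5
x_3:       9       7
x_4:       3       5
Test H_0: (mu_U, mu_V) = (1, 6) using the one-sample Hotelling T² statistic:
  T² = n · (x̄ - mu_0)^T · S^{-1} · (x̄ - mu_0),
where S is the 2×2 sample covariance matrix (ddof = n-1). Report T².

Step 1 — sample mean vector:
  mean(U) = (6 + 5 + 9 + 3) / 4 = 23/4 = 5.75
  mean(V) = (6 + 5 + 7 + 5) / 4 = 23/4 = 5.75
  x̄ = (5.75, 5.75),  deviation x̄ - mu_0 = (5.75, 5.75) - (1, 6) = (4.75, -0.25).

Step 2 — sample covariance matrix, S[i,j] = (1/(n-1)) · Σ_k (x_{k,i} - mean_i) · (x_{k,j} - mean_j), divisor n-1 = 3:
  S[U,U] = ((0.25)·(0.25) + (-0.75)·(-0.75) + (3.25)·(3.25) + (-2.75)·(-2.75)) / 3 = 18.75/3 = 6.25
  S[U,V] = ((0.25)·(0.25) + (-0.75)·(-0.75) + (3.25)·(1.25) + (-2.75)·(-0.75)) / 3 = 6.75/3 = 2.25
  S[V,V] = ((0.25)·(0.25) + (-0.75)·(-0.75) + (1.25)·(1.25) + (-0.75)·(-0.75)) / 3 = 2.75/3 = 0.9167
  S = [[6.25, 2.25],
 [2.25, 0.9167]].

Step 3 — invert S. det(S) = 6.25·0.9167 - (2.25)² = 0.6667.
  S^{-1} = (1/det) · [[d, -b], [-b, a]] = [[1.375, -3.375],
 [-3.375, 9.375]].

Step 4 — quadratic form (x̄ - mu_0)^T · S^{-1} · (x̄ - mu_0):
  S^{-1} · (x̄ - mu_0) = (7.375, -18.375),
  (x̄ - mu_0)^T · [...] = (4.75)·(7.375) + (-0.25)·(-18.375) = 39.625.

Step 5 — scale by n: T² = 4 · 39.625 = 158.5.

T² ≈ 158.5


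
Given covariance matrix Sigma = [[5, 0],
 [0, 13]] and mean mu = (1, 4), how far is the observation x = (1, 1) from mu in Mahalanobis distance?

Step 1 — centre the observation: (x - mu) = (0, -3).

Step 2 — invert Sigma. det(Sigma) = 5·13 - (0)² = 65.
  Sigma^{-1} = (1/det) · [[d, -b], [-b, a]] = [[0.2, 0],
 [0, 0.0769]].

Step 3 — form the quadratic (x - mu)^T · Sigma^{-1} · (x - mu):
  Sigma^{-1} · (x - mu) = (0, -0.2308).
  (x - mu)^T · [Sigma^{-1} · (x - mu)] = (0)·(0) + (-3)·(-0.2308) = 0.6923.

Step 4 — take square root: d = √(0.6923) ≈ 0.8321.

d(x, mu) = √(0.6923) ≈ 0.8321


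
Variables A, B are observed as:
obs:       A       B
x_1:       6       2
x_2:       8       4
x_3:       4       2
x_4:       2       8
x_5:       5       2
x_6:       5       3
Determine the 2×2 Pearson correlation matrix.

Step 1 — column means:
  mean(A) = (6 + 8 + 4 + 2 + 5 + 5) / 6 = 30/6 = 5
  mean(B) = (2 + 4 + 2 + 8 + 2 + 3) / 6 = 21/6 = 3.5

Step 2 — sample variances and covariances s[i,j] = (1/(n-1)) · Σ_k (x_{k,i} - mean_i) · (x_{k,j} - mean_j), with n-1 = 5:
  s[A,A] = ((1)·(1) + (3)·(3) + (-1)·(-1) + (-3)·(-3) + (0)·(0) + (0)·(0)) / 5 = 20/5 = 4
  s[A,B] = ((1)·(-1.5) + (3)·(0.5) + (-1)·(-1.5) + (-3)·(4.5) + (0)·(-1.5) + (0)·(-0.5)) / 5 = -12/5 = -2.4
  s[B,B] = ((-1.5)·(-1.5) + (0.5)·(0.5) + (-1.5)·(-1.5) + (4.5)·(4.5) + (-1.5)·(-1.5) + (-0.5)·(-0.5)) / 5 = 27.5/5 = 5.5
  Sample standard deviations s_i = √(s[i,i]):
  s(A) = √(4) = 2
  s(B) = √(5.5) = 2.3452

Step 3 — r_{ij} = s_{ij} / (s_i · s_j):
  r[A,A] = 1 (diagonal).
  r[A,B] = -2.4 / (2 · 2.3452) = -2.4 / 4.6904 = -0.5117
  r[B,B] = 1 (diagonal).

R is symmetric with unit diagonal. Assembling:

R = [[1, -0.5117],
 [-0.5117, 1]]
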